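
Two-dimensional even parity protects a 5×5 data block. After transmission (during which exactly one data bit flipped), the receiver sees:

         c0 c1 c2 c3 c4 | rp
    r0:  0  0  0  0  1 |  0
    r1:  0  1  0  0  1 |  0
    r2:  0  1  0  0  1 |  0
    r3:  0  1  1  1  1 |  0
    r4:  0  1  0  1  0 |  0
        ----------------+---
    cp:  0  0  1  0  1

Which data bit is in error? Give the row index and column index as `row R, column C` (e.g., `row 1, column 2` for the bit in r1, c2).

row 0, column 4

Recompute each row's even parity and compare to rp:
  r0: data parity 1, sent rp 0 → mismatch
  r1: data parity 0, sent rp 0 → ok
  r2: data parity 0, sent rp 0 → ok
  r3: data parity 0, sent rp 0 → ok
  r4: data parity 0, sent rp 0 → ok
Recompute each column's even parity and compare to cp:
  c0: data parity 0, sent cp 0 → ok
  c1: data parity 0, sent cp 0 → ok
  c2: data parity 1, sent cp 1 → ok
  c3: data parity 0, sent cp 0 → ok
  c4: data parity 0, sent cp 1 → mismatch
Exactly one row (r0) and one column (c4) fail → the flipped bit is at their intersection.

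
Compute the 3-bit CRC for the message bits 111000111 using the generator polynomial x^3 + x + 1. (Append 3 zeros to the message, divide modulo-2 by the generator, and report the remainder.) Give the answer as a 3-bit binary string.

011

Append 3 zeros: 111000111000. Divide by 1011 (XOR where the leading bit is 1):
  pos 0: 1110 XOR 1011 = 0101
  pos 1: 1010 XOR 1011 = 0001
  pos 4: 1011 XOR 1011 = 0000
  pos 8: 1000 XOR 1011 = 0011
Remainder (last 3 bits) = 011. This is the CRC / FCS.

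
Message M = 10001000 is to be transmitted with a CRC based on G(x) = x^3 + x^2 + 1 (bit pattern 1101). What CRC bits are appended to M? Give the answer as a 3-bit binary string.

011

Append 3 zeros: 10001000000. Divide by 1101 (XOR where the leading bit is 1):
  pos 0: 1000 XOR 1101 = 0101
  pos 1: 1011 XOR 1101 = 0110
  pos 2: 1100 XOR 1101 = 0001
  pos 5: 1000 XOR 1101 = 0101
  pos 6: 1010 XOR 1101 = 0111
  pos 7: 1110 XOR 1101 = 0011
Remainder (last 3 bits) = 011. This is the CRC / FCS.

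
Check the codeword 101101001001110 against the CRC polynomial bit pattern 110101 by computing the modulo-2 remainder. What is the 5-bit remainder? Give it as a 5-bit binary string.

00000

Modulo-2 division of 101101001001110 by 110101:
  pos 0: 101101 XOR 110101 = 011000
  pos 1: 110000 XOR 110101 = 000101
  pos 4: 101010 XOR 110101 = 011111
  pos 5: 111110 XOR 110101 = 001011
  pos 7: 101111 XOR 110101 = 011010
  pos 8: 110101 XOR 110101 = 000000
Remainder = 00000 (zero — the frame passes the CRC check).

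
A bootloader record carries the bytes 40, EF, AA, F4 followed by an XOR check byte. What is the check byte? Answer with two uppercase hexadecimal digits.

F1

XOR the bytes together:
  start with 0x40
  0x40 ⊕ 0xEF = 0xAF
  0xAF ⊕ 0xAA = 0x05
  0x05 ⊕ 0xF4 = 0xF1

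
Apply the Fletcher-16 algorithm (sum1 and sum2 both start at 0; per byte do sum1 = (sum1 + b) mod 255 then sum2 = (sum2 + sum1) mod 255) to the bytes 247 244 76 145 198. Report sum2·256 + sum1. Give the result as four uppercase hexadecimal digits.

Running sums (mod 255):
  after byte 0 (247): sum1=247, sum2=247
  after byte 1 (244): sum1=236, sum2=228
  after byte 2 (76): sum1=57, sum2=30
  after byte 3 (145): sum1=202, sum2=232
  after byte 4 (198): sum1=145, sum2=122
Checksum = sum2·256 + sum1 = 122·256 + 145 = 31377 = 0x7A91.

7A91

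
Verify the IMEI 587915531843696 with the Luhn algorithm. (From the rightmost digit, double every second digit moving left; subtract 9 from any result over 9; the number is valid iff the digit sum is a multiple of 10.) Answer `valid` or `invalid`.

valid

From the right, keep odd positions and double even positions (subtract 9 from any doubled value over 9):
  doubled (positions 2,4,...): 9 6 7 6 1 9 7 → sum 45
  kept (positions 1,3,...): 6 6 4 1 5 1 7 5 → sum 35
Total = 80.
80 mod 10 = 0, so the number is valid.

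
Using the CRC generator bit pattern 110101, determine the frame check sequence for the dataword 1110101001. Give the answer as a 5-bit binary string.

01111

Append 5 zeros: 111010100100000. Divide by 110101 (XOR where the leading bit is 1):
  pos 0: 111010 XOR 110101 = 001111
  pos 2: 111110 XOR 110101 = 001011
  pos 4: 101101 XOR 110101 = 011000
  pos 5: 110000 XOR 110101 = 000101
  pos 8: 101000 XOR 110101 = 011101
  pos 9: 111010 XOR 110101 = 001111
Remainder (last 5 bits) = 01111. This is the CRC / FCS.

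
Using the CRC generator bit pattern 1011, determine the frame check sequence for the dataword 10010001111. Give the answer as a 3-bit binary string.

001

Append 3 zeros: 10010001111000. Divide by 1011 (XOR where the leading bit is 1):
  pos 0: 1001 XOR 1011 = 0010
  pos 2: 1000 XOR 1011 = 0011
  pos 4: 1101 XOR 1011 = 0110
  pos 5: 1101 XOR 1011 = 0110
  pos 6: 1101 XOR 1011 = 0110
  pos 7: 1101 XOR 1011 = 0110
  pos 8: 1100 XOR 1011 = 0111
  pos 9: 1110 XOR 1011 = 0101
  pos 10: 1010 XOR 1011 = 0001
Remainder (last 3 bits) = 001. This is the CRC / FCS.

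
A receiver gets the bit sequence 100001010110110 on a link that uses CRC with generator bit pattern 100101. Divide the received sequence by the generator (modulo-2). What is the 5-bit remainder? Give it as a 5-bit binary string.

Modulo-2 division of 100001010110110 by 100101:
  pos 0: 100001 XOR 100101 = 000100
  pos 3: 100010 XOR 100101 = 000111
  pos 6: 111110 XOR 100101 = 011011
  pos 7: 110111 XOR 100101 = 010010
  pos 8: 100101 XOR 100101 = 000000
Remainder = 00000 (zero — the frame passes the CRC check).

00000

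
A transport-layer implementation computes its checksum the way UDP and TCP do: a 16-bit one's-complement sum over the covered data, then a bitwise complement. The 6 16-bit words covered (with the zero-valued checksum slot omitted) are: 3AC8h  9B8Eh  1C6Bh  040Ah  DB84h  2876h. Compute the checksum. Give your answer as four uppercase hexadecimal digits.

One's-complement addition (fold any carry out of bit 15 back into bit 0):
  0x3AC8 + 0x9B8E = 0x0D656
  0xD656 + 0x1C6B = 0x0F2C1
  0xF2C1 + 0x040A = 0x0F6CB
  0xF6CB + 0xDB84 = 0x1D24F → wrap carry → 0xD250
  0xD250 + 0x2876 = 0x0FAC6
One's-complement sum = 0xFAC6.
Checksum = ~0xFAC6 & 0xFFFF = 0x0539.

0539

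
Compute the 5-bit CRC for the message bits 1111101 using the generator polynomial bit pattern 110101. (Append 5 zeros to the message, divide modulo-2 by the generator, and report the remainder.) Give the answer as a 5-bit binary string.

11000

Append 5 zeros: 111110100000. Divide by 110101 (XOR where the leading bit is 1):
  pos 0: 111110 XOR 110101 = 001011
  pos 2: 101110 XOR 110101 = 011011
  pos 3: 110110 XOR 110101 = 000011
Remainder (last 5 bits) = 11000. This is the CRC / FCS.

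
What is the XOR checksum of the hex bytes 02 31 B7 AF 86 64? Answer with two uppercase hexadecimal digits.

XOR the bytes together:
  start with 0x02
  0x02 ⊕ 0x31 = 0x33
  0x33 ⊕ 0xB7 = 0x84
  0x84 ⊕ 0xAF = 0x2B
  0x2B ⊕ 0x86 = 0xAD
  0xAD ⊕ 0x64 = 0xC9

C9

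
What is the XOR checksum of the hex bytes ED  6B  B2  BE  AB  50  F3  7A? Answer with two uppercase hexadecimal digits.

XOR the bytes together:
  start with 0xED
  0xED ⊕ 0x6B = 0x86
  0x86 ⊕ 0xB2 = 0x34
  0x34 ⊕ 0xBE = 0x8A
  0x8A ⊕ 0xAB = 0x21
  0x21 ⊕ 0x50 = 0x71
  0x71 ⊕ 0xF3 = 0x82
  0x82 ⊕ 0x7A = 0xF8

F8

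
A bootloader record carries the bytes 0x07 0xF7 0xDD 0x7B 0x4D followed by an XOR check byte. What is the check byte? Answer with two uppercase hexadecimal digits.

1B

XOR the bytes together:
  start with 0x07
  0x07 ⊕ 0xF7 = 0xF0
  0xF0 ⊕ 0xDD = 0x2D
  0x2D ⊕ 0x7B = 0x56
  0x56 ⊕ 0x4D = 0x1B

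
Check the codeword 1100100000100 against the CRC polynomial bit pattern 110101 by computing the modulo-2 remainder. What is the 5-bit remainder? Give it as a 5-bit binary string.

00000

Modulo-2 division of 1100100000100 by 110101:
  pos 0: 110010 XOR 110101 = 000111
  pos 3: 111000 XOR 110101 = 001101
  pos 5: 110101 XOR 110101 = 000000
Remainder = 00000 (zero — the frame passes the CRC check).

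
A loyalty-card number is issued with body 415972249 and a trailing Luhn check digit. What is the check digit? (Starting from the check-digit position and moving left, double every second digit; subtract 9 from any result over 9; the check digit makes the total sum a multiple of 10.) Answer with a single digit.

7

Partial digits right→left: 9 4 2 2 7 9 5 1 4
Double every second digit counting from the check-digit position (so the 1st, 3rd, 5th, ... of the partial from the right).
  doubled (with −9 where >9): 9 4 5 1 8 → sum 27
  kept as-is: 4 2 9 1 → sum 16
Total = 27 + 16 = 43.
Check digit = (10 − (43 mod 10)) mod 10 = 7.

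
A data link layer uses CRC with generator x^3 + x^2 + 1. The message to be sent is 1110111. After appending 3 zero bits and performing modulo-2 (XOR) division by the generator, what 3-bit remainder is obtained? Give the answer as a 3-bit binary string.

Append 3 zeros: 1110111000. Divide by 1101 (XOR where the leading bit is 1):
  pos 0: 1110 XOR 1101 = 0011
  pos 2: 1111 XOR 1101 = 0010
  pos 4: 1010 XOR 1101 = 0111
  pos 5: 1110 XOR 1101 = 0011
Remainder (last 3 bits) = 110. This is the CRC / FCS.

110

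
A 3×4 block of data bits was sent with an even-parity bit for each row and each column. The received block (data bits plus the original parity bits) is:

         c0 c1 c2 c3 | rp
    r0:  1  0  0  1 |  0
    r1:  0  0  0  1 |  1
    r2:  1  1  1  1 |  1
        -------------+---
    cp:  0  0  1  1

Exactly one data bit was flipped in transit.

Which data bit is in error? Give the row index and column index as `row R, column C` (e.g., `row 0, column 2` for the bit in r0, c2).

row 2, column 1

Recompute each row's even parity and compare to rp:
  r0: data parity 0, sent rp 0 → ok
  r1: data parity 1, sent rp 1 → ok
  r2: data parity 0, sent rp 1 → mismatch
Recompute each column's even parity and compare to cp:
  c0: data parity 0, sent cp 0 → ok
  c1: data parity 1, sent cp 0 → mismatch
  c2: data parity 1, sent cp 1 → ok
  c3: data parity 1, sent cp 1 → ok
Exactly one row (r2) and one column (c1) fail → the flipped bit is at their intersection.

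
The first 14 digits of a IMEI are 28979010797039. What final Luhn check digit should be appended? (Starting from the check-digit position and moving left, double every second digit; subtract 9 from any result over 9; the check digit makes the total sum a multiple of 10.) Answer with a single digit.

Partial digits right→left: 9 3 0 7 9 7 0 1 0 9 7 9 8 2
Double every second digit counting from the check-digit position (so the 1st, 3rd, 5th, ... of the partial from the right).
  doubled (with −9 where >9): 9 0 9 0 0 5 7 → sum 30
  kept as-is: 3 7 7 1 9 9 2 → sum 38
Total = 30 + 38 = 68.
Check digit = (10 − (68 mod 10)) mod 10 = 2.

2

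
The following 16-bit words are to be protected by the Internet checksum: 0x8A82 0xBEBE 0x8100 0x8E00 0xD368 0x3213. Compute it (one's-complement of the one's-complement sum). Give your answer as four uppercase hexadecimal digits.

A241

One's-complement addition (fold any carry out of bit 15 back into bit 0):
  0x8A82 + 0xBEBE = 0x14940 → wrap carry → 0x4941
  0x4941 + 0x8100 = 0x0CA41
  0xCA41 + 0x8E00 = 0x15841 → wrap carry → 0x5842
  0x5842 + 0xD368 = 0x12BAA → wrap carry → 0x2BAB
  0x2BAB + 0x3213 = 0x05DBE
One's-complement sum = 0x5DBE.
Checksum = ~0x5DBE & 0xFFFF = 0xA241.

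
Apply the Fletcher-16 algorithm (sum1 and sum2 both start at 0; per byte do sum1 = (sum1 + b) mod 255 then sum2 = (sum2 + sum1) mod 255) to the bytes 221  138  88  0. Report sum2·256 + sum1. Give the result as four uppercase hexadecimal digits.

Running sums (mod 255):
  after byte 0 (221): sum1=221, sum2=221
  after byte 1 (138): sum1=104, sum2=70
  after byte 2 (88): sum1=192, sum2=7
  after byte 3 (0): sum1=192, sum2=199
Checksum = sum2·256 + sum1 = 199·256 + 192 = 51136 = 0xC7C0.

C7C0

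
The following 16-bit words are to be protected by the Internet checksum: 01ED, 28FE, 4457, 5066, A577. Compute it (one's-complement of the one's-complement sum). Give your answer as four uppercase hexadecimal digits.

One's-complement addition (fold any carry out of bit 15 back into bit 0):
  0x01ED + 0x28FE = 0x02AEB
  0x2AEB + 0x4457 = 0x06F42
  0x6F42 + 0x5066 = 0x0BFA8
  0xBFA8 + 0xA577 = 0x1651F → wrap carry → 0x6520
One's-complement sum = 0x6520.
Checksum = ~0x6520 & 0xFFFF = 0x9ADF.

9ADF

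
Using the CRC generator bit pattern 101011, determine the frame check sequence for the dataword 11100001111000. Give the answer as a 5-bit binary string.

00010

Append 5 zeros: 1110000111100000000. Divide by 101011 (XOR where the leading bit is 1):
  pos 0: 111000 XOR 101011 = 010011
  pos 1: 100110 XOR 101011 = 001101
  pos 3: 110111 XOR 101011 = 011100
  pos 4: 111001 XOR 101011 = 010010
  pos 5: 100101 XOR 101011 = 001110
  pos 7: 111000 XOR 101011 = 010011
  pos 8: 100110 XOR 101011 = 001101
  pos 10: 110100 XOR 101011 = 011111
  pos 11: 111110 XOR 101011 = 010101
  pos 12: 101010 XOR 101011 = 000001
Remainder (last 5 bits) = 00010. This is the CRC / FCS.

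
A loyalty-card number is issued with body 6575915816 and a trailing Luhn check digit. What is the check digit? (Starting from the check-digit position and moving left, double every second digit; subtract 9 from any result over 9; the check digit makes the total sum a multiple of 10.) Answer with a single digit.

8

Partial digits right→left: 6 1 8 5 1 9 5 7 5 6
Double every second digit counting from the check-digit position (so the 1st, 3rd, 5th, ... of the partial from the right).
  doubled (with −9 where >9): 3 7 2 1 1 → sum 14
  kept as-is: 1 5 9 7 6 → sum 28
Total = 14 + 28 = 42.
Check digit = (10 − (42 mod 10)) mod 10 = 8.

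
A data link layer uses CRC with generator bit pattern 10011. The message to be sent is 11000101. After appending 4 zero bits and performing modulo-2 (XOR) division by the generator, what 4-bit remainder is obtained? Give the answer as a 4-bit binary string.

0110

Append 4 zeros: 110001010000. Divide by 10011 (XOR where the leading bit is 1):
  pos 0: 11000 XOR 10011 = 01011
  pos 1: 10111 XOR 10011 = 00100
  pos 3: 10001 XOR 10011 = 00010
  pos 6: 10000 XOR 10011 = 00011
Remainder (last 4 bits) = 0110. This is the CRC / FCS.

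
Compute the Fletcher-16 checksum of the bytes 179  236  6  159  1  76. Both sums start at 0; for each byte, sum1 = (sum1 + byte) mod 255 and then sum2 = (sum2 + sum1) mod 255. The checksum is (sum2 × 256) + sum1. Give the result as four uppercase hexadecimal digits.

Running sums (mod 255):
  after byte 0 (179): sum1=179, sum2=179
  after byte 1 (236): sum1=160, sum2=84
  after byte 2 (6): sum1=166, sum2=250
  after byte 3 (159): sum1=70, sum2=65
  after byte 4 (1): sum1=71, sum2=136
  after byte 5 (76): sum1=147, sum2=28
Checksum = sum2·256 + sum1 = 28·256 + 147 = 7315 = 0x1C93.

1C93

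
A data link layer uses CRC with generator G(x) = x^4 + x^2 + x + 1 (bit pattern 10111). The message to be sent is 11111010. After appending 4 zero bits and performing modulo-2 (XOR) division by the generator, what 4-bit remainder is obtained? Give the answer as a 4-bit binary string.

Append 4 zeros: 111110100000. Divide by 10111 (XOR where the leading bit is 1):
  pos 0: 11111 XOR 10111 = 01000
  pos 1: 10000 XOR 10111 = 00111
  pos 3: 11110 XOR 10111 = 01001
  pos 4: 10010 XOR 10111 = 00101
  pos 6: 10100 XOR 10111 = 00011
Remainder (last 4 bits) = 0110. This is the CRC / FCS.

0110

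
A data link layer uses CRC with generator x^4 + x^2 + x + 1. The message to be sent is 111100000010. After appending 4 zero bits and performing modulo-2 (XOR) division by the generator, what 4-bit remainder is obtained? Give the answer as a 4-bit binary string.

1000

Append 4 zeros: 1111000000100000. Divide by 10111 (XOR where the leading bit is 1):
  pos 0: 11110 XOR 10111 = 01001
  pos 1: 10010 XOR 10111 = 00101
  pos 3: 10100 XOR 10111 = 00011
  pos 6: 11001 XOR 10111 = 01110
  pos 7: 11100 XOR 10111 = 01011
  pos 8: 10110 XOR 10111 = 00001
Remainder (last 4 bits) = 1000. This is the CRC / FCS.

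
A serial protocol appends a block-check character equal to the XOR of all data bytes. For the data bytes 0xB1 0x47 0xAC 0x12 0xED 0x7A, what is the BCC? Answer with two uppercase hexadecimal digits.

DF

XOR the bytes together:
  start with 0xB1
  0xB1 ⊕ 0x47 = 0xF6
  0xF6 ⊕ 0xAC = 0x5A
  0x5A ⊕ 0x12 = 0x48
  0x48 ⊕ 0xED = 0xA5
  0xA5 ⊕ 0x7A = 0xDF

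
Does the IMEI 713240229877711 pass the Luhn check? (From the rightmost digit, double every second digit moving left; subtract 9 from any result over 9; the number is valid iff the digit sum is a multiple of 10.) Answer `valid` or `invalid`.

From the right, keep odd positions and double even positions (subtract 9 from any doubled value over 9):
  doubled (positions 2,4,...): 2 5 7 4 0 4 2 → sum 24
  kept (positions 1,3,...): 1 7 7 9 2 4 3 7 → sum 40
Total = 64.
64 mod 10 = 4, so the number is invalid.

invalid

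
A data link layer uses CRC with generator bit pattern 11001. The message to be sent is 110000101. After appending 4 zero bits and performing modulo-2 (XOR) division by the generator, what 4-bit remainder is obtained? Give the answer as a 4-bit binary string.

1000

Append 4 zeros: 1100001010000. Divide by 11001 (XOR where the leading bit is 1):
  pos 0: 11000 XOR 11001 = 00001
  pos 4: 10101 XOR 11001 = 01100
  pos 5: 11000 XOR 11001 = 00001
Remainder (last 4 bits) = 1000. This is the CRC / FCS.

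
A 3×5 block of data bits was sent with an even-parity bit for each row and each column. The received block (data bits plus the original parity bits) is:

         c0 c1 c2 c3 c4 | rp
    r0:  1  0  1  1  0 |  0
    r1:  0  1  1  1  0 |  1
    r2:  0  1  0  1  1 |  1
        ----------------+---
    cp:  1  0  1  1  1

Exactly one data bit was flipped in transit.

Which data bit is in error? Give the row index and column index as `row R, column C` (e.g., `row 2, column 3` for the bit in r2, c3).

row 0, column 2

Recompute each row's even parity and compare to rp:
  r0: data parity 1, sent rp 0 → mismatch
  r1: data parity 1, sent rp 1 → ok
  r2: data parity 1, sent rp 1 → ok
Recompute each column's even parity and compare to cp:
  c0: data parity 1, sent cp 1 → ok
  c1: data parity 0, sent cp 0 → ok
  c2: data parity 0, sent cp 1 → mismatch
  c3: data parity 1, sent cp 1 → ok
  c4: data parity 1, sent cp 1 → ok
Exactly one row (r0) and one column (c2) fail → the flipped bit is at their intersection.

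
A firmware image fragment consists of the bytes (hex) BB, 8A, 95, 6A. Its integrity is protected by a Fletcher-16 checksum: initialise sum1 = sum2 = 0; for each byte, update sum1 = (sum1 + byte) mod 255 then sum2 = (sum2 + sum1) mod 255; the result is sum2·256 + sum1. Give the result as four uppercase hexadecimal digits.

Running sums (mod 255):
  after byte 0 (BB): sum1=187, sum2=187
  after byte 1 (8A): sum1=70, sum2=2
  after byte 2 (95): sum1=219, sum2=221
  after byte 3 (6A): sum1=70, sum2=36
Checksum = sum2·256 + sum1 = 36·256 + 70 = 9286 = 0x2446.

2446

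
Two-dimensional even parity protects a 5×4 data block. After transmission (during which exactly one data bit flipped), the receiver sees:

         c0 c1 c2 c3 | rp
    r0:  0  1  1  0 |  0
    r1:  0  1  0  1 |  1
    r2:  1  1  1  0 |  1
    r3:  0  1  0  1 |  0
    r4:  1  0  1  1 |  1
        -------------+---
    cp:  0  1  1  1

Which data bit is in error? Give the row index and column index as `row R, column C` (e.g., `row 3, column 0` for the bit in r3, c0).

Recompute each row's even parity and compare to rp:
  r0: data parity 0, sent rp 0 → ok
  r1: data parity 0, sent rp 1 → mismatch
  r2: data parity 1, sent rp 1 → ok
  r3: data parity 0, sent rp 0 → ok
  r4: data parity 1, sent rp 1 → ok
Recompute each column's even parity and compare to cp:
  c0: data parity 0, sent cp 0 → ok
  c1: data parity 0, sent cp 1 → mismatch
  c2: data parity 1, sent cp 1 → ok
  c3: data parity 1, sent cp 1 → ok
Exactly one row (r1) and one column (c1) fail → the flipped bit is at their intersection.

row 1, column 1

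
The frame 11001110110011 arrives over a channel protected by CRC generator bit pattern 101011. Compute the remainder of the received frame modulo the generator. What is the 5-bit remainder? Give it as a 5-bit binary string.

01000

Modulo-2 division of 11001110110011 by 101011:
  pos 0: 110011 XOR 101011 = 011000
  pos 1: 110001 XOR 101011 = 011010
  pos 2: 110100 XOR 101011 = 011111
  pos 3: 111111 XOR 101011 = 010100
  pos 4: 101001 XOR 101011 = 000010
  pos 8: 100011 XOR 101011 = 001000
Remainder = 01000 (nonzero — an error is detected).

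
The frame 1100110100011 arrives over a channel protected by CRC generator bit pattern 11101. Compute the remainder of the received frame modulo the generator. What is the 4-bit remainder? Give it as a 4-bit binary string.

1101

Modulo-2 division of 1100110100011 by 11101:
  pos 0: 11001 XOR 11101 = 00100
  pos 2: 10010 XOR 11101 = 01111
  pos 3: 11111 XOR 11101 = 00010
  pos 6: 10000 XOR 11101 = 01101
  pos 7: 11011 XOR 11101 = 00110
Remainder = 1101 (nonzero — an error is detected).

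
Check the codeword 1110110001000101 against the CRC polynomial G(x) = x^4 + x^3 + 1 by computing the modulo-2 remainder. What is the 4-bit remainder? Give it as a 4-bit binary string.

0110

Modulo-2 division of 1110110001000101 by 11001:
  pos 0: 11101 XOR 11001 = 00100
  pos 2: 10010 XOR 11001 = 01011
  pos 3: 10110 XOR 11001 = 01111
  pos 4: 11110 XOR 11001 = 00111
  pos 6: 11110 XOR 11001 = 00111
  pos 8: 11100 XOR 11001 = 00101
  pos 10: 10110 XOR 11001 = 01111
  pos 11: 11111 XOR 11001 = 00110
Remainder = 0110 (nonzero — an error is detected).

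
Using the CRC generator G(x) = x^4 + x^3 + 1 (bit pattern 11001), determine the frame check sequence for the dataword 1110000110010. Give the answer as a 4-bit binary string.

1111

Append 4 zeros: 11100001100100000. Divide by 11001 (XOR where the leading bit is 1):
  pos 0: 11100 XOR 11001 = 00101
  pos 2: 10100 XOR 11001 = 01101
  pos 3: 11011 XOR 11001 = 00010
  pos 6: 10100 XOR 11001 = 01101
  pos 7: 11011 XOR 11001 = 00010
  pos 10: 10000 XOR 11001 = 01001
  pos 11: 10010 XOR 11001 = 01011
  pos 12: 10110 XOR 11001 = 01111
Remainder (last 4 bits) = 1111. This is the CRC / FCS.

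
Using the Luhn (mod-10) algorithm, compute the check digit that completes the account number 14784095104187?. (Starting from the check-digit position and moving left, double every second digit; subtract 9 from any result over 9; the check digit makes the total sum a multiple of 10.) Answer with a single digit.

3

Partial digits right→left: 7 8 1 4 0 1 5 9 0 4 8 7 4 1
Double every second digit counting from the check-digit position (so the 1st, 3rd, 5th, ... of the partial from the right).
  doubled (with −9 where >9): 5 2 0 1 0 7 8 → sum 23
  kept as-is: 8 4 1 9 4 7 1 → sum 34
Total = 23 + 34 = 57.
Check digit = (10 − (57 mod 10)) mod 10 = 3.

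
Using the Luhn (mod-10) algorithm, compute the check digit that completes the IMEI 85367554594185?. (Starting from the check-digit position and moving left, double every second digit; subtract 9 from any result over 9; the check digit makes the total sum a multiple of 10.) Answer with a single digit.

Partial digits right→left: 5 8 1 4 9 5 4 5 5 7 6 3 5 8
Double every second digit counting from the check-digit position (so the 1st, 3rd, 5th, ... of the partial from the right).
  doubled (with −9 where >9): 1 2 9 8 1 3 1 → sum 25
  kept as-is: 8 4 5 5 7 3 8 → sum 40
Total = 25 + 40 = 65.
Check digit = (10 − (65 mod 10)) mod 10 = 5.

5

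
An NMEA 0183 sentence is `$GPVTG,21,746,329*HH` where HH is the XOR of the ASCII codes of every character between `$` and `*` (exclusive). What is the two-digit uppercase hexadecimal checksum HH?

70

XOR the ASCII codes of the payload characters:
  'G' = 0x47 → acc = 0x47
  'P' = 0x50 → acc = 0x17
  'V' = 0x56 → acc = 0x41
  'T' = 0x54 → acc = 0x15
  'G' = 0x47 → acc = 0x52
  ',' = 0x2C → acc = 0x7E
  '2' = 0x32 → acc = 0x4C
  '1' = 0x31 → acc = 0x7D
  ',' = 0x2C → acc = 0x51
  '7' = 0x37 → acc = 0x66
  '4' = 0x34 → acc = 0x52
  '6' = 0x36 → acc = 0x64
  ',' = 0x2C → acc = 0x48
  '3' = 0x33 → acc = 0x7B
  '2' = 0x32 → acc = 0x49
  '9' = 0x39 → acc = 0x70
Checksum = 0x70.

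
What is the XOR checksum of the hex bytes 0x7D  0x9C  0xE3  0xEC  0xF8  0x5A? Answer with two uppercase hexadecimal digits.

XOR the bytes together:
  start with 0x7D
  0x7D ⊕ 0x9C = 0xE1
  0xE1 ⊕ 0xE3 = 0x02
  0x02 ⊕ 0xEC = 0xEE
  0xEE ⊕ 0xF8 = 0x16
  0x16 ⊕ 0x5A = 0x4C

4C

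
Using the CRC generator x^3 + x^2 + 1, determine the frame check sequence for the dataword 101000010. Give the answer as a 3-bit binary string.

100

Append 3 zeros: 101000010000. Divide by 1101 (XOR where the leading bit is 1):
  pos 0: 1010 XOR 1101 = 0111
  pos 1: 1110 XOR 1101 = 0011
  pos 3: 1100 XOR 1101 = 0001
  pos 6: 1100 XOR 1101 = 0001
Remainder (last 3 bits) = 100. This is the CRC / FCS.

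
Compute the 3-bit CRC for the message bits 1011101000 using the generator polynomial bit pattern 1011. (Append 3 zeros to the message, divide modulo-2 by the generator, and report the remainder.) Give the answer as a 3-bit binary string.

Append 3 zeros: 1011101000000. Divide by 1011 (XOR where the leading bit is 1):
  pos 0: 1011 XOR 1011 = 0000
  pos 4: 1010 XOR 1011 = 0001
  pos 7: 1000 XOR 1011 = 0011
  pos 9: 1100 XOR 1011 = 0111
Remainder (last 3 bits) = 111. This is the CRC / FCS.

111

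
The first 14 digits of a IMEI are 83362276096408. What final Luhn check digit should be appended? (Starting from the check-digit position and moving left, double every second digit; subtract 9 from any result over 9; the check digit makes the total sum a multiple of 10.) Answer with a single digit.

4

Partial digits right→left: 8 0 4 6 9 0 6 7 2 2 6 3 3 8
Double every second digit counting from the check-digit position (so the 1st, 3rd, 5th, ... of the partial from the right).
  doubled (with −9 where >9): 7 8 9 3 4 3 6 → sum 40
  kept as-is: 0 6 0 7 2 3 8 → sum 26
Total = 40 + 26 = 66.
Check digit = (10 − (66 mod 10)) mod 10 = 4.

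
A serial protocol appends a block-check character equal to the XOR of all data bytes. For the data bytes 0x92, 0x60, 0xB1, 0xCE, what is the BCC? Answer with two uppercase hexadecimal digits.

XOR the bytes together:
  start with 0x92
  0x92 ⊕ 0x60 = 0xF2
  0xF2 ⊕ 0xB1 = 0x43
  0x43 ⊕ 0xCE = 0x8D

8D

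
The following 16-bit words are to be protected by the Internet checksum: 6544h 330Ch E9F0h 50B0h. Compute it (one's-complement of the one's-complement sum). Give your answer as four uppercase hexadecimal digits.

One's-complement addition (fold any carry out of bit 15 back into bit 0):
  0x6544 + 0x330C = 0x09850
  0x9850 + 0xE9F0 = 0x18240 → wrap carry → 0x8241
  0x8241 + 0x50B0 = 0x0D2F1
One's-complement sum = 0xD2F1.
Checksum = ~0xD2F1 & 0xFFFF = 0x2D0E.

2D0E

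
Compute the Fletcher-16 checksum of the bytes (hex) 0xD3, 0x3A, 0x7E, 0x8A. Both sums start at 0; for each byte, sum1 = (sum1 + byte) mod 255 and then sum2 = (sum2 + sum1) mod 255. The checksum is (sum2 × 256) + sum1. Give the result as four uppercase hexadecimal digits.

8517

Running sums (mod 255):
  after byte 0 (0xD3): sum1=211, sum2=211
  after byte 1 (0x3A): sum1=14, sum2=225
  after byte 2 (0x7E): sum1=140, sum2=110
  after byte 3 (0x8A): sum1=23, sum2=133
Checksum = sum2·256 + sum1 = 133·256 + 23 = 34071 = 0x8517.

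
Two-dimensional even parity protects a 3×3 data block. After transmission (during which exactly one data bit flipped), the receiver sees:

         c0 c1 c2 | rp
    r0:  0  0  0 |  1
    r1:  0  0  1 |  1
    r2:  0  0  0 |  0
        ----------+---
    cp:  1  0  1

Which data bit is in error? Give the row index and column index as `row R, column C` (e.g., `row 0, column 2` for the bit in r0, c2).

row 0, column 0

Recompute each row's even parity and compare to rp:
  r0: data parity 0, sent rp 1 → mismatch
  r1: data parity 1, sent rp 1 → ok
  r2: data parity 0, sent rp 0 → ok
Recompute each column's even parity and compare to cp:
  c0: data parity 0, sent cp 1 → mismatch
  c1: data parity 0, sent cp 0 → ok
  c2: data parity 1, sent cp 1 → ok
Exactly one row (r0) and one column (c0) fail → the flipped bit is at their intersection.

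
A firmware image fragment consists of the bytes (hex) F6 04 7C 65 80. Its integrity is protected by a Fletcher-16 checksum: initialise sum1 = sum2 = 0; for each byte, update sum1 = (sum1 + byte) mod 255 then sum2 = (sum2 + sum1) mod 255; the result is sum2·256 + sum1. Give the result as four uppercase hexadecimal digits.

A35D

Running sums (mod 255):
  after byte 0 (F6): sum1=246, sum2=246
  after byte 1 (04): sum1=250, sum2=241
  after byte 2 (7C): sum1=119, sum2=105
  after byte 3 (65): sum1=220, sum2=70
  after byte 4 (80): sum1=93, sum2=163
Checksum = sum2·256 + sum1 = 163·256 + 93 = 41821 = 0xA35D.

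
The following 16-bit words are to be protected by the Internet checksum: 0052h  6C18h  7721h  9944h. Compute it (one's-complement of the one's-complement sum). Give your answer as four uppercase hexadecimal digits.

832F

One's-complement addition (fold any carry out of bit 15 back into bit 0):
  0x0052 + 0x6C18 = 0x06C6A
  0x6C6A + 0x7721 = 0x0E38B
  0xE38B + 0x9944 = 0x17CCF → wrap carry → 0x7CD0
One's-complement sum = 0x7CD0.
Checksum = ~0x7CD0 & 0xFFFF = 0x832F.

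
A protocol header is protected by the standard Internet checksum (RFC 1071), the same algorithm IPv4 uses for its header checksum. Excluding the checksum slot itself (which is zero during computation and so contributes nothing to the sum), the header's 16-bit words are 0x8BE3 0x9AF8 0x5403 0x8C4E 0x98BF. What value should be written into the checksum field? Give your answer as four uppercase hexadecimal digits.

One's-complement addition (fold any carry out of bit 15 back into bit 0):
  0x8BE3 + 0x9AF8 = 0x126DB → wrap carry → 0x26DC
  0x26DC + 0x5403 = 0x07ADF
  0x7ADF + 0x8C4E = 0x1072D → wrap carry → 0x072E
  0x072E + 0x98BF = 0x09FED
One's-complement sum = 0x9FED.
Checksum = ~0x9FED & 0xFFFF = 0x6012.

6012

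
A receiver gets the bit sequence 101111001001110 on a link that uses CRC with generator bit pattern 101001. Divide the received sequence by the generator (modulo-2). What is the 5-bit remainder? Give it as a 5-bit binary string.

00000

Modulo-2 division of 101111001001110 by 101001:
  pos 0: 101111 XOR 101001 = 000110
  pos 3: 110001 XOR 101001 = 011000
  pos 4: 110000 XOR 101001 = 011001
  pos 5: 110010 XOR 101001 = 011011
  pos 6: 110111 XOR 101001 = 011110
  pos 7: 111101 XOR 101001 = 010100
  pos 8: 101001 XOR 101001 = 000000
Remainder = 00000 (zero — the frame passes the CRC check).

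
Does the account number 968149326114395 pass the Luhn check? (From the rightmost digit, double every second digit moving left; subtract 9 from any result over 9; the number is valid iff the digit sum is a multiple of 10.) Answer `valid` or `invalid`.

invalid

From the right, keep odd positions and double even positions (subtract 9 from any doubled value over 9):
  doubled (positions 2,4,...): 9 8 2 4 9 2 3 → sum 37
  kept (positions 1,3,...): 5 3 1 6 3 4 8 9 → sum 39
Total = 76.
76 mod 10 = 6, so the number is invalid.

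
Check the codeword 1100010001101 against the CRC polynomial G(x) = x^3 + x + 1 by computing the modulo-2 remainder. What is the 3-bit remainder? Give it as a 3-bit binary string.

110

Modulo-2 division of 1100010001101 by 1011:
  pos 0: 1100 XOR 1011 = 0111
  pos 1: 1110 XOR 1011 = 0101
  pos 2: 1011 XOR 1011 = 0000
  pos 9: 1101 XOR 1011 = 0110
Remainder = 110 (nonzero — an error is detected).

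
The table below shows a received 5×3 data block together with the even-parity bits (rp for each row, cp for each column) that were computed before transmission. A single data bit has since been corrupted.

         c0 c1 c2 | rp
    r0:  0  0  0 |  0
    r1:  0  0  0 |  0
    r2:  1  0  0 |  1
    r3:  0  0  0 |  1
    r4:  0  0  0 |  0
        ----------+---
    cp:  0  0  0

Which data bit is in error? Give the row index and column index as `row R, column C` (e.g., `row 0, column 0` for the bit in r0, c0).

Recompute each row's even parity and compare to rp:
  r0: data parity 0, sent rp 0 → ok
  r1: data parity 0, sent rp 0 → ok
  r2: data parity 1, sent rp 1 → ok
  r3: data parity 0, sent rp 1 → mismatch
  r4: data parity 0, sent rp 0 → ok
Recompute each column's even parity and compare to cp:
  c0: data parity 1, sent cp 0 → mismatch
  c1: data parity 0, sent cp 0 → ok
  c2: data parity 0, sent cp 0 → ok
Exactly one row (r3) and one column (c0) fail → the flipped bit is at their intersection.

row 3, column 0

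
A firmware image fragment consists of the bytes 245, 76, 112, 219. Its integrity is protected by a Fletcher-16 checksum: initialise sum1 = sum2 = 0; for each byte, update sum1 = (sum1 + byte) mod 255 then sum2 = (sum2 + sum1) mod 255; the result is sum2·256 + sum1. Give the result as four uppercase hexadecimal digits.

798E

Running sums (mod 255):
  after byte 0 (245): sum1=245, sum2=245
  after byte 1 (76): sum1=66, sum2=56
  after byte 2 (112): sum1=178, sum2=234
  after byte 3 (219): sum1=142, sum2=121
Checksum = sum2·256 + sum1 = 121·256 + 142 = 31118 = 0x798E.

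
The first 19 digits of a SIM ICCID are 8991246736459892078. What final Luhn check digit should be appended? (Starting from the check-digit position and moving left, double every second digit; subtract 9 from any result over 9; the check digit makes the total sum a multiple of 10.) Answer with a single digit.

9

Partial digits right→left: 8 7 0 2 9 8 9 5 4 6 3 7 6 4 2 1 9 9 8
Double every second digit counting from the check-digit position (so the 1st, 3rd, 5th, ... of the partial from the right).
  doubled (with −9 where >9): 7 0 9 9 8 6 3 4 9 7 → sum 62
  kept as-is: 7 2 8 5 6 7 4 1 9 → sum 49
Total = 62 + 49 = 111.
Check digit = (10 − (111 mod 10)) mod 10 = 9.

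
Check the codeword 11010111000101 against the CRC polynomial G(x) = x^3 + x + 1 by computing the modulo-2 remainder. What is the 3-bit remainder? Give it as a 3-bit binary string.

010

Modulo-2 division of 11010111000101 by 1011:
  pos 0: 1101 XOR 1011 = 0110
  pos 1: 1100 XOR 1011 = 0111
  pos 2: 1111 XOR 1011 = 0100
  pos 3: 1001 XOR 1011 = 0010
  pos 5: 1010 XOR 1011 = 0001
  pos 8: 1001 XOR 1011 = 0010
  pos 10: 1001 XOR 1011 = 0010
Remainder = 010 (nonzero — an error is detected).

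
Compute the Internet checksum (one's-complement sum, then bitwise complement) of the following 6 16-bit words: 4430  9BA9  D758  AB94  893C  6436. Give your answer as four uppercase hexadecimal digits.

AFC5

One's-complement addition (fold any carry out of bit 15 back into bit 0):
  0x4430 + 0x9BA9 = 0x0DFD9
  0xDFD9 + 0xD758 = 0x1B731 → wrap carry → 0xB732
  0xB732 + 0xAB94 = 0x162C6 → wrap carry → 0x62C7
  0x62C7 + 0x893C = 0x0EC03
  0xEC03 + 0x6436 = 0x15039 → wrap carry → 0x503A
One's-complement sum = 0x503A.
Checksum = ~0x503A & 0xFFFF = 0xAFC5.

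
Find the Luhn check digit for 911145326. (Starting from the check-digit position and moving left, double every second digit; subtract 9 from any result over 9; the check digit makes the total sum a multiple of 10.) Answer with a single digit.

3

Partial digits right→left: 6 2 3 5 4 1 1 1 9
Double every second digit counting from the check-digit position (so the 1st, 3rd, 5th, ... of the partial from the right).
  doubled (with −9 where >9): 3 6 8 2 9 → sum 28
  kept as-is: 2 5 1 1 → sum 9
Total = 28 + 9 = 37.
Check digit = (10 − (37 mod 10)) mod 10 = 3.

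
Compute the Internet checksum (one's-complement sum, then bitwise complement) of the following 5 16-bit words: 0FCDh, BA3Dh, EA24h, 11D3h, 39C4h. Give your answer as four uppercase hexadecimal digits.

One's-complement addition (fold any carry out of bit 15 back into bit 0):
  0x0FCD + 0xBA3D = 0x0CA0A
  0xCA0A + 0xEA24 = 0x1B42E → wrap carry → 0xB42F
  0xB42F + 0x11D3 = 0x0C602
  0xC602 + 0x39C4 = 0x0FFC6
One's-complement sum = 0xFFC6.
Checksum = ~0xFFC6 & 0xFFFF = 0x0039.

0039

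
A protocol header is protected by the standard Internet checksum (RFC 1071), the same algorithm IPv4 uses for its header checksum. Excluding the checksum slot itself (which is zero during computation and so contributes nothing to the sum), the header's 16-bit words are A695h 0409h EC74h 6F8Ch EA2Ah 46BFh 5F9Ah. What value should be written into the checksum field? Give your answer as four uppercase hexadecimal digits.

68DB

One's-complement addition (fold any carry out of bit 15 back into bit 0):
  0xA695 + 0x0409 = 0x0AA9E
  0xAA9E + 0xEC74 = 0x19712 → wrap carry → 0x9713
  0x9713 + 0x6F8C = 0x1069F → wrap carry → 0x06A0
  0x06A0 + 0xEA2A = 0x0F0CA
  0xF0CA + 0x46BF = 0x13789 → wrap carry → 0x378A
  0x378A + 0x5F9A = 0x09724
One's-complement sum = 0x9724.
Checksum = ~0x9724 & 0xFFFF = 0x68DB.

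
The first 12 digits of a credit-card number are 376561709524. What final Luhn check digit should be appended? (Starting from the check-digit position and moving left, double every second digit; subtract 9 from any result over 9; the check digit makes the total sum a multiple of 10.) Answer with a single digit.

0

Partial digits right→left: 4 2 5 9 0 7 1 6 5 6 7 3
Double every second digit counting from the check-digit position (so the 1st, 3rd, 5th, ... of the partial from the right).
  doubled (with −9 where >9): 8 1 0 2 1 5 → sum 17
  kept as-is: 2 9 7 6 6 3 → sum 33
Total = 17 + 33 = 50.
Check digit = (10 − (50 mod 10)) mod 10 = 0.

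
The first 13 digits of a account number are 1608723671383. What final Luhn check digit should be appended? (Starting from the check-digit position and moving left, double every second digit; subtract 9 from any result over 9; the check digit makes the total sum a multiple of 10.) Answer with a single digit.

9

Partial digits right→left: 3 8 3 1 7 6 3 2 7 8 0 6 1
Double every second digit counting from the check-digit position (so the 1st, 3rd, 5th, ... of the partial from the right).
  doubled (with −9 where >9): 6 6 5 6 5 0 2 → sum 30
  kept as-is: 8 1 6 2 8 6 → sum 31
Total = 30 + 31 = 61.
Check digit = (10 − (61 mod 10)) mod 10 = 9.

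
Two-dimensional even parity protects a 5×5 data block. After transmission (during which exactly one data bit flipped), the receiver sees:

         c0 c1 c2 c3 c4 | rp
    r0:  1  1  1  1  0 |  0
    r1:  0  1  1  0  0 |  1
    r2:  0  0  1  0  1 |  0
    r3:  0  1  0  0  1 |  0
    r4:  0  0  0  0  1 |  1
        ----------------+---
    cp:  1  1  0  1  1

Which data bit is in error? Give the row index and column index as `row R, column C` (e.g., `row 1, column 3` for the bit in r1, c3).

row 1, column 2

Recompute each row's even parity and compare to rp:
  r0: data parity 0, sent rp 0 → ok
  r1: data parity 0, sent rp 1 → mismatch
  r2: data parity 0, sent rp 0 → ok
  r3: data parity 0, sent rp 0 → ok
  r4: data parity 1, sent rp 1 → ok
Recompute each column's even parity and compare to cp:
  c0: data parity 1, sent cp 1 → ok
  c1: data parity 1, sent cp 1 → ok
  c2: data parity 1, sent cp 0 → mismatch
  c3: data parity 1, sent cp 1 → ok
  c4: data parity 1, sent cp 1 → ok
Exactly one row (r1) and one column (c2) fail → the flipped bit is at their intersection.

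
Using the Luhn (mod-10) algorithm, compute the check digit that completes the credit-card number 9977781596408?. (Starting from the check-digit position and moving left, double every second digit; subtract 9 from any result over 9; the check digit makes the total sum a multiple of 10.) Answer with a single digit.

Partial digits right→left: 8 0 4 6 9 5 1 8 7 7 7 9 9
Double every second digit counting from the check-digit position (so the 1st, 3rd, 5th, ... of the partial from the right).
  doubled (with −9 where >9): 7 8 9 2 5 5 9 → sum 45
  kept as-is: 0 6 5 8 7 9 → sum 35
Total = 45 + 35 = 80.
Check digit = (10 − (80 mod 10)) mod 10 = 0.

0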